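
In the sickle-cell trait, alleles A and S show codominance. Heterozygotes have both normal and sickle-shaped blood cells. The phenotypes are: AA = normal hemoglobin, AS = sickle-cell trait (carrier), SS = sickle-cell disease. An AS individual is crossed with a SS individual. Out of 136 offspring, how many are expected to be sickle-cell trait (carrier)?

Punnett square for AS × SS:
Offspring genotypes: 2 AS, 2 SS
Phenotype counts: 2 sickle-cell trait (carrier), 2 sickle-cell disease
sickle-cell trait (carrier): 2 out of 4 → fraction 1/2
Expected count = 1/2 × 136 = 68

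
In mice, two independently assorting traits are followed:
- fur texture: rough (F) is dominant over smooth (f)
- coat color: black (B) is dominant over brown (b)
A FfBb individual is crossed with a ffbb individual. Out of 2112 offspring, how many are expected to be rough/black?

Dihybrid cross FfBb × ffbb — consider each gene separately:
fur texture: Ff × ff → 2 Ff, 2 ff → 2 F_ : 2 ff (out of 4)
coat color: Bb × bb → 2 Bb, 2 bb → 2 B_ : 2 bb (out of 4)
Combine (counts out of 4 × 4 = 16): rough/black (F_B_) = 2×2 = 4; rough/brown (F_bb) = 2×2 = 4; smooth/black (ffB_) = 2×2 = 4; smooth/brown (ffbb) = 2×2 = 4
Phenotype counts (out of 16): 4 rough/black, 4 rough/brown, 4 smooth/black, 4 smooth/brown
rough/black: 4 out of 16 → fraction 1/4
Expected count = 1/4 × 2112 = 528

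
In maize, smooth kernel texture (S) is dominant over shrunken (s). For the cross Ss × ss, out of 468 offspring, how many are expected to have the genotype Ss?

Punnett square for Ss × ss:
Offspring genotypes: 2 Ss, 2 ss
Total offspring: 4
Count with target: 2
Probability: 2/4 = 1/2
Expected count = 1/2 × 468 = 234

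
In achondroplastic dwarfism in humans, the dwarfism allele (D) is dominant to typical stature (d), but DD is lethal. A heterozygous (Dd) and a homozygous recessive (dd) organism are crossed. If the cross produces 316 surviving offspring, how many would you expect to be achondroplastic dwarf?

Cross: Dd × dd
Punnett square offspring (before lethality): 2 Dd, 2 dd
No DD offspring are produced in this cross.
achondroplastic dwarf: 2 out of 4 → fraction 1/2
Expected count = 1/2 × 316 = 158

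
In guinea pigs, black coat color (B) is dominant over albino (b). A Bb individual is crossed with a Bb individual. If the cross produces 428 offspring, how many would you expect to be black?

Punnett square for Bb × Bb:
Offspring genotypes: 1 BB, 2 Bb, 1 bb
black: 3, albino: 1
black: 3 out of 4 → fraction 3/4
Expected count = 3/4 × 428 = 321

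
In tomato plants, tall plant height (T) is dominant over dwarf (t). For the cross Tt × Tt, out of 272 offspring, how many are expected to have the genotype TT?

Punnett square for Tt × Tt:
Offspring genotypes: 1 TT, 2 Tt, 1 tt
Total offspring: 4
Count with target: 1
Probability: 1/4
Expected count = 1/4 × 272 = 68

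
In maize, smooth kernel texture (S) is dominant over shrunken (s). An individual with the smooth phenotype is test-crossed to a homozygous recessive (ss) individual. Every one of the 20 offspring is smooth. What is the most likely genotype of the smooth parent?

Test cross: ? × ss
All offspring are smooth.
If the unknown parent were heterozygous (Ss), about half of 20 offspring would be shrunken; none are. The unknown parent is most likely homozygous dominant (SS).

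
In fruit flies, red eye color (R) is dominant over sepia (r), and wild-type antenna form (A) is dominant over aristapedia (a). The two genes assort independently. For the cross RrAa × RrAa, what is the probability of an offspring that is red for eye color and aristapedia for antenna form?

Dihybrid cross RrAa × RrAa — consider each gene separately:
eye color: Rr × Rr → 1 RR, 2 Rr, 1 rr → 3 R_ : 1 rr (out of 4)
antenna form: Aa × Aa → 1 AA, 2 Aa, 1 aa → 3 A_ : 1 aa (out of 4)
Looking for: red (R_) and aristapedia (aa)
P(red) = 3/4, P(aristapedia) = 1/4
P(both) = 3/4 × 1/4 = 3/16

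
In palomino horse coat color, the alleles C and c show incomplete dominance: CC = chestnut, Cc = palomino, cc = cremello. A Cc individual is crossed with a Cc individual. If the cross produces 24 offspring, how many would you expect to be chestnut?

Punnett square for Cc × Cc:
Offspring genotypes: 1 CC, 2 Cc, 1 cc
Phenotype counts: 1 chestnut, 2 palomino, 1 cremello
chestnut: 1 out of 4 → fraction 1/4
Expected count = 1/4 × 24 = 6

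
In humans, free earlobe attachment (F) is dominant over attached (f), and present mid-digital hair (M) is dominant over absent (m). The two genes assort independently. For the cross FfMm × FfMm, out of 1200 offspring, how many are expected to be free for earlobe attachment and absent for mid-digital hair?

Dihybrid cross FfMm × FfMm — consider each gene separately:
earlobe attachment: Ff × Ff → 1 FF, 2 Ff, 1 ff → 3 F_ : 1 ff (out of 4)
mid-digital hair: Mm × Mm → 1 MM, 2 Mm, 1 mm → 3 M_ : 1 mm (out of 4)
Looking for: free (F_) and absent (mm)
P(free) = 3/4, P(absent) = 1/4
P(both) = 3/4 × 1/4 = 3/16
Expected count = 3/16 × 1200 = 225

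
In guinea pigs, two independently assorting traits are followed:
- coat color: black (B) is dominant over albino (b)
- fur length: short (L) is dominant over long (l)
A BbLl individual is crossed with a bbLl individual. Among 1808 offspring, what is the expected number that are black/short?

Dihybrid cross BbLl × bbLl — consider each gene separately:
coat color: Bb × bb → 2 Bb, 2 bb → 2 B_ : 2 bb (out of 4)
fur length: Ll × Ll → 1 LL, 2 Ll, 1 ll → 3 L_ : 1 ll (out of 4)
Combine (counts out of 4 × 4 = 16): black/short (B_L_) = 2×3 = 6; black/long (B_ll) = 2×1 = 2; albino/short (bbL_) = 2×3 = 6; albino/long (bbll) = 2×1 = 2
Phenotype counts (out of 16): 6 black/short, 2 black/long, 6 albino/short, 2 albino/long
black/short: 6 out of 16 → fraction 3/8
Expected count = 3/8 × 1808 = 678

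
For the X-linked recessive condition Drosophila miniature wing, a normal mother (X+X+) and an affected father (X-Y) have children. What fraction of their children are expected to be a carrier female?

Cross: X+X+ × X-Y
Offspring: 2 X+X-, 2 X+Y
Probability of a carrier female: 2/4 = 1/2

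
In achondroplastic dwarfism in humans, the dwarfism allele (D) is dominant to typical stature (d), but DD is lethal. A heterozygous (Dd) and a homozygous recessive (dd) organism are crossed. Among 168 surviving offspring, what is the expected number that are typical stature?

Cross: Dd × dd
Punnett square offspring (before lethality): 2 Dd, 2 dd
No DD offspring are produced in this cross.
typical stature: 2 out of 4 → fraction 1/2
Expected count = 1/2 × 168 = 84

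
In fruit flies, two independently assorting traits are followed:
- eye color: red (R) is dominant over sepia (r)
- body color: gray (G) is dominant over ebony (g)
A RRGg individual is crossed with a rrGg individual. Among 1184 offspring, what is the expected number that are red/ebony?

Dihybrid cross RRGg × rrGg — consider each gene separately:
eye color: RR × rr → 4 Rr → 4 R_ (out of 4)
body color: Gg × Gg → 1 GG, 2 Gg, 1 gg → 3 G_ : 1 gg (out of 4)
Combine (counts out of 4 × 4 = 16): red/gray (R_G_) = 4×3 = 12; red/ebony (R_gg) = 4×1 = 4
Phenotype counts (out of 16): 12 red/gray, 4 red/ebony
red/ebony: 4 out of 16 → fraction 1/4
Expected count = 1/4 × 1184 = 296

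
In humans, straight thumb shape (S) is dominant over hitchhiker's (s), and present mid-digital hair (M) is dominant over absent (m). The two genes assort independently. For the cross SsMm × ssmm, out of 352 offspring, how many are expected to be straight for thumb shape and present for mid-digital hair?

Dihybrid cross SsMm × ssmm — consider each gene separately:
thumb shape: Ss × ss → 2 Ss, 2 ss → 2 S_ : 2 ss (out of 4)
mid-digital hair: Mm × mm → 2 Mm, 2 mm → 2 M_ : 2 mm (out of 4)
Looking for: straight (S_) and present (M_)
P(straight) = 2/4, P(present) = 2/4
P(both) = 2/4 × 2/4 = 4/16 = 1/4
Expected count = 1/4 × 352 = 88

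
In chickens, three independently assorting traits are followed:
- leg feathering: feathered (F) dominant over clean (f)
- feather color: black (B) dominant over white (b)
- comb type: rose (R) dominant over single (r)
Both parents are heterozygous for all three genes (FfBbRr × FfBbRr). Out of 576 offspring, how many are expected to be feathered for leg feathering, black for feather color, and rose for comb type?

Trihybrid cross: FfBbRr × FfBbRr
Each trait segregates independently with a 3:1 phenotypic ratio, so each gene contributes 3/4 (dominant) or 1/4 (recessive).
Target: feathered (leg feathering), black (feather color), rose (comb type)
Probability = product of independent per-trait probabilities
= 3/4 × 3/4 × 3/4 = 27/64
Expected count = 27/64 × 576 = 243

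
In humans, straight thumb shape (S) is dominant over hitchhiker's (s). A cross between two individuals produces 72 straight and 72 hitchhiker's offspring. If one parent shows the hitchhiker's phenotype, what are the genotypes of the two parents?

Observed offspring: 72 straight, 72 hitchhiker's
The observed ratio simplifies to 1:1. One parent shows hitchhiker's, so its genotype must be ss. A 1:1 offspring split requires the other parent to be heterozygous (Ss).
Parent genotypes: ss × Ss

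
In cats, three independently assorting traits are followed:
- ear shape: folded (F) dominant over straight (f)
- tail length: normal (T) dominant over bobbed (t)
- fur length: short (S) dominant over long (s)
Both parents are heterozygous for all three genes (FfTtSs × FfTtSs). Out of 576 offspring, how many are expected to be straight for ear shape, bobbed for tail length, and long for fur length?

Trihybrid cross: FfTtSs × FfTtSs
Each trait segregates independently with a 3:1 phenotypic ratio, so each gene contributes 3/4 (dominant) or 1/4 (recessive).
Target: straight (ear shape), bobbed (tail length), long (fur length)
Probability = product of independent per-trait probabilities
= 1/4 × 1/4 × 1/4 = 1/64
Expected count = 1/64 × 576 = 9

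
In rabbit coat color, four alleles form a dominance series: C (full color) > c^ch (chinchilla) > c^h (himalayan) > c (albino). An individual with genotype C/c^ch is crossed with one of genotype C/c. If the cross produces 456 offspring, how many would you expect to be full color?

Cross: C/c^ch × C/c
Allele dominance: C > c^ch > c^h > c
Offspring genotypes: 1 C/C, 1 C/c, 1 C/c^ch, 1 c^ch/c
Phenotype counts: 3 full color, 1 chinchilla
full color: 3 out of 4 → fraction 3/4
Expected count = 3/4 × 456 = 342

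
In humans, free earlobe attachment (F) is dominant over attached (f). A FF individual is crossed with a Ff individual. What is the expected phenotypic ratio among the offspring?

Punnett square for FF × Ff:
Offspring genotypes: 2 FF, 2 Ff
free: 4, attached: 0
Ratio: all free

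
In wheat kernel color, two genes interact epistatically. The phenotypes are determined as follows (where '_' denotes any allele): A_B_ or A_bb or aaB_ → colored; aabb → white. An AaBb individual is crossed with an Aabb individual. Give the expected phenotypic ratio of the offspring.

Cross: AaBb × Aabb — consider each gene separately:
A gene: Aa × Aa → 1 AA, 2 Aa, 1 aa → 3 A_ : 1 aa (out of 4)
B gene: Bb × bb → 2 Bb, 2 bb → 2 B_ : 2 bb (out of 4)
Genotype classes (out of 4 × 4 = 16): A_B_ = 3×2 = 6; A_bb = 3×2 = 6; aaB_ = 1×2 = 2; aabb = 1×2 = 2
Apply the phenotype rules: A_B_ (6) + A_bb (6) + aaB_ (2) → colored; aabb (2) → white
Phenotype counts (out of 16): 14 colored, 2 white
Ratio: 7 colored : 1 white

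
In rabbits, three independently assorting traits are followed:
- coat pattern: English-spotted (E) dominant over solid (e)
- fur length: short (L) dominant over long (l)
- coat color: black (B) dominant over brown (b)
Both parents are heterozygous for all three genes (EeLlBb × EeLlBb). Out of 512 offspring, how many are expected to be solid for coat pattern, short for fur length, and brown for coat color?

Trihybrid cross: EeLlBb × EeLlBb
Each trait segregates independently with a 3:1 phenotypic ratio, so each gene contributes 3/4 (dominant) or 1/4 (recessive).
Target: solid (coat pattern), short (fur length), brown (coat color)
Probability = product of independent per-trait probabilities
= 1/4 × 3/4 × 1/4 = 3/64
Expected count = 3/64 × 512 = 24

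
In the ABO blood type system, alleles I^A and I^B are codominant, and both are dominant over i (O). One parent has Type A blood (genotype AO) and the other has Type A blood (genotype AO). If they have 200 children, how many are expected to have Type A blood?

Cross: AO × AO
Possible offspring genotypes: 1 AA, 2 AO, 1 OO
Blood type counts: 3 Type A, 1 Type O
Probability of Type A: 3/4
Expected count = 3/4 × 200 = 150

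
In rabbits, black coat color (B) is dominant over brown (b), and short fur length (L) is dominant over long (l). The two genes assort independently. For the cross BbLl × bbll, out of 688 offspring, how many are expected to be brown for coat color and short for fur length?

Dihybrid cross BbLl × bbll — consider each gene separately:
coat color: Bb × bb → 2 Bb, 2 bb → 2 B_ : 2 bb (out of 4)
fur length: Ll × ll → 2 Ll, 2 ll → 2 L_ : 2 ll (out of 4)
Looking for: brown (bb) and short (L_)
P(brown) = 2/4, P(short) = 2/4
P(both) = 2/4 × 2/4 = 4/16 = 1/4
Expected count = 1/4 × 688 = 172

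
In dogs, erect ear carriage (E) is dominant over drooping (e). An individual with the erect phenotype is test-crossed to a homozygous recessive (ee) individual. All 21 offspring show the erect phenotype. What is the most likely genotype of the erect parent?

Test cross: ? × ee
All offspring are erect.
If the unknown parent were heterozygous (Ee), about half of 21 offspring would be drooping; none are. The unknown parent is most likely homozygous dominant (EE).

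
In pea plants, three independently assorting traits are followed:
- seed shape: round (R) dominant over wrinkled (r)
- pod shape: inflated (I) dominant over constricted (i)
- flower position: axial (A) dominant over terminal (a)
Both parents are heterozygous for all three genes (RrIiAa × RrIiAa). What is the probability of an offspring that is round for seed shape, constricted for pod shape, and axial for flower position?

Trihybrid cross: RrIiAa × RrIiAa
Each trait segregates independently with a 3:1 phenotypic ratio, so each gene contributes 3/4 (dominant) or 1/4 (recessive).
Target: round (seed shape), constricted (pod shape), axial (flower position)
Probability = product of independent per-trait probabilities
= 3/4 × 1/4 × 3/4 = 9/64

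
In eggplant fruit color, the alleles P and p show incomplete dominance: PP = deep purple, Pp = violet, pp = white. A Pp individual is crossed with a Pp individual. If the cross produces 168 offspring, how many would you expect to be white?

Punnett square for Pp × Pp:
Offspring genotypes: 1 PP, 2 Pp, 1 pp
Phenotype counts: 1 deep purple, 2 violet, 1 white
white: 1 out of 4 → fraction 1/4
Expected count = 1/4 × 168 = 42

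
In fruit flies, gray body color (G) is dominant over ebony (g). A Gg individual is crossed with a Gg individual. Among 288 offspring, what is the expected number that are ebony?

Punnett square for Gg × Gg:
Offspring genotypes: 1 GG, 2 Gg, 1 gg
gray: 3, ebony: 1
ebony: 1 out of 4 → fraction 1/4
Expected count = 1/4 × 288 = 72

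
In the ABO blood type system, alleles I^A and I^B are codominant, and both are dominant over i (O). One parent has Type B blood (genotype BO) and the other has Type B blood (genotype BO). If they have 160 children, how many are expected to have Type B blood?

Cross: BO × BO
Possible offspring genotypes: 1 BB, 2 BO, 1 OO
Blood type counts: 3 Type B, 1 Type O
Probability of Type B: 3/4
Expected count = 3/4 × 160 = 120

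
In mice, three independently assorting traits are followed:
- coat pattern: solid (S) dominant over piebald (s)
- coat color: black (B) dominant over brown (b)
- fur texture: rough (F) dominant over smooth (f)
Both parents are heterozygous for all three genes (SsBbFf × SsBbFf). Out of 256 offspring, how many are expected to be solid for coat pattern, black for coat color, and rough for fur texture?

Trihybrid cross: SsBbFf × SsBbFf
Each trait segregates independently with a 3:1 phenotypic ratio, so each gene contributes 3/4 (dominant) or 1/4 (recessive).
Target: solid (coat pattern), black (coat color), rough (fur texture)
Probability = product of independent per-trait probabilities
= 3/4 × 3/4 × 3/4 = 27/64
Expected count = 27/64 × 256 = 108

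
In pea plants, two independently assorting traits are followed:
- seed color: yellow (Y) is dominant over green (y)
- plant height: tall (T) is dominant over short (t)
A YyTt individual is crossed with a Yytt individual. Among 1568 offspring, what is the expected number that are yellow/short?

Dihybrid cross YyTt × Yytt — consider each gene separately:
seed color: Yy × Yy → 1 YY, 2 Yy, 1 yy → 3 Y_ : 1 yy (out of 4)
plant height: Tt × tt → 2 Tt, 2 tt → 2 T_ : 2 tt (out of 4)
Combine (counts out of 4 × 4 = 16): yellow/tall (Y_T_) = 3×2 = 6; yellow/short (Y_tt) = 3×2 = 6; green/tall (yyT_) = 1×2 = 2; green/short (yytt) = 1×2 = 2
Phenotype counts (out of 16): 6 yellow/tall, 6 yellow/short, 2 green/tall, 2 green/short
yellow/short: 6 out of 16 → fraction 3/8
Expected count = 3/8 × 1568 = 588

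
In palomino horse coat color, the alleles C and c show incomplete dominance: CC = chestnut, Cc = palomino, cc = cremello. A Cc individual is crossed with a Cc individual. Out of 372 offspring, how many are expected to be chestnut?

Punnett square for Cc × Cc:
Offspring genotypes: 1 CC, 2 Cc, 1 cc
Phenotype counts: 1 chestnut, 2 palomino, 1 cremello
chestnut: 1 out of 4 → fraction 1/4
Expected count = 1/4 × 372 = 93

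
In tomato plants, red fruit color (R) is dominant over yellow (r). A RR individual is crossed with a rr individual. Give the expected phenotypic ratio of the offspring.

Punnett square for RR × rr:
Offspring genotypes: 4 Rr
red: 4, yellow: 0
Ratio: all red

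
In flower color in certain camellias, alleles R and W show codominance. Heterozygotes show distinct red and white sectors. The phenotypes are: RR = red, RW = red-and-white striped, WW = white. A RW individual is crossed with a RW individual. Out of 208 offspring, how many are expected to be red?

Punnett square for RW × RW:
Offspring genotypes: 1 RR, 2 RW, 1 WW
Phenotype counts: 1 red, 2 red-and-white striped, 1 white
red: 1 out of 4 → fraction 1/4
Expected count = 1/4 × 208 = 52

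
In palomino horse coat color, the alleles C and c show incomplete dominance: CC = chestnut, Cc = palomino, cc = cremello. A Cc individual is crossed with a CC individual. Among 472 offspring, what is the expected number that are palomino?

Punnett square for Cc × CC:
Offspring genotypes: 2 CC, 2 Cc
Phenotype counts: 2 chestnut, 2 palomino
palomino: 2 out of 4 → fraction 1/2
Expected count = 1/2 × 472 = 236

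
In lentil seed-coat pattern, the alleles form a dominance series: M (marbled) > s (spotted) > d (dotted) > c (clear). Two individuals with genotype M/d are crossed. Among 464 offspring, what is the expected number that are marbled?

Cross: M/d × M/d
Allele dominance: M > s > d > c
Offspring genotypes: 1 M/M, 2 M/d, 1 d/d
Phenotype counts: 3 marbled, 1 dotted
marbled: 3 out of 4 → fraction 3/4
Expected count = 3/4 × 464 = 348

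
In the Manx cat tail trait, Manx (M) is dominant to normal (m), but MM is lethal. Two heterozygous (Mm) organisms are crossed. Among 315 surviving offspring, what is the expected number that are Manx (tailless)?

Cross: Mm × Mm
Punnett square offspring (before lethality): 1 MM, 2 Mm, 1 mm
The MM genotype is lethal (embryos die); surviving offspring: 2 Mm, 1 mm
Manx (tailless): 2 out of 3 → fraction 2/3
Expected count = 2/3 × 315 = 210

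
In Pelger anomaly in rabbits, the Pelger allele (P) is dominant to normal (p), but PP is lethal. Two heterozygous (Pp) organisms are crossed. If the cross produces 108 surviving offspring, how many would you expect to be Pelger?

Cross: Pp × Pp
Punnett square offspring (before lethality): 1 PP, 2 Pp, 1 pp
The PP genotype is lethal (embryos die); surviving offspring: 2 Pp, 1 pp
Pelger: 2 out of 3 → fraction 2/3
Expected count = 2/3 × 108 = 72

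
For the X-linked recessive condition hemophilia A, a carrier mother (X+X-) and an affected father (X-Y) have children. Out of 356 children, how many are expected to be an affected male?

Cross: X+X- × X-Y
Offspring: 1 X+X-, 1 X+Y, 1 X-X-, 1 X-Y
Probability of an affected male: 1/4
Expected count = 1/4 × 356 = 89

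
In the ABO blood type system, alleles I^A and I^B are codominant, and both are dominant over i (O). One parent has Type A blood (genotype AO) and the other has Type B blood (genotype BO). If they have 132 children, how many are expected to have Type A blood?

Cross: AO × BO
Possible offspring genotypes: 1 AB, 1 AO, 1 BO, 1 OO
Blood type counts: 1 Type AB, 1 Type A, 1 Type B, 1 Type O
Probability of Type A: 1/4
Expected count = 1/4 × 132 = 33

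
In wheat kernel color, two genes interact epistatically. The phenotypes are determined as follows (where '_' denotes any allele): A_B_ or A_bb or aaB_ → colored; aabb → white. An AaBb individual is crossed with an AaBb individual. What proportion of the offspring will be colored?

Cross: AaBb × AaBb — consider each gene separately:
A gene: Aa × Aa → 1 AA, 2 Aa, 1 aa → 3 A_ : 1 aa (out of 4)
B gene: Bb × Bb → 1 BB, 2 Bb, 1 bb → 3 B_ : 1 bb (out of 4)
Genotype classes (out of 4 × 4 = 16): A_B_ = 3×3 = 9; A_bb = 3×1 = 3; aaB_ = 1×3 = 3; aabb = 1×1 = 1
Apply the phenotype rules: A_B_ (9) + A_bb (3) + aaB_ (3) → colored; aabb (1) → white
Phenotype counts (out of 16): 15 colored, 1 white
colored: 15 out of 16
Probability: 15/16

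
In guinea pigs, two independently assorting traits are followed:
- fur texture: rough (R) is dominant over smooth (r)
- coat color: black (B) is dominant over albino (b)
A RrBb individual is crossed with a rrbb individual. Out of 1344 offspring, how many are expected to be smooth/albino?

Dihybrid cross RrBb × rrbb — consider each gene separately:
fur texture: Rr × rr → 2 Rr, 2 rr → 2 R_ : 2 rr (out of 4)
coat color: Bb × bb → 2 Bb, 2 bb → 2 B_ : 2 bb (out of 4)
Combine (counts out of 4 × 4 = 16): rough/black (R_B_) = 2×2 = 4; rough/albino (R_bb) = 2×2 = 4; smooth/black (rrB_) = 2×2 = 4; smooth/albino (rrbb) = 2×2 = 4
Phenotype counts (out of 16): 4 rough/black, 4 rough/albino, 4 smooth/black, 4 smooth/albino
smooth/albino: 4 out of 16 → fraction 1/4
Expected count = 1/4 × 1344 = 336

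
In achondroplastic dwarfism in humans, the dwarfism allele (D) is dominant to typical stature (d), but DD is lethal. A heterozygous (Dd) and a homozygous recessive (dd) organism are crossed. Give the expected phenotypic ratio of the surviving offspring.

Cross: Dd × dd
Punnett square offspring (before lethality): 2 Dd, 2 dd
No DD offspring are produced in this cross.
Ratio: 1 achondroplastic dwarf : 1 typical stature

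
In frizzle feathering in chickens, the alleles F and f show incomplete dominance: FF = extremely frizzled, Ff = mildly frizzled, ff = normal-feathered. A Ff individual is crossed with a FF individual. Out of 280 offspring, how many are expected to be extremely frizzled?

Punnett square for Ff × FF:
Offspring genotypes: 2 FF, 2 Ff
Phenotype counts: 2 extremely frizzled, 2 mildly frizzled
extremely frizzled: 2 out of 4 → fraction 1/2
Expected count = 1/2 × 280 = 140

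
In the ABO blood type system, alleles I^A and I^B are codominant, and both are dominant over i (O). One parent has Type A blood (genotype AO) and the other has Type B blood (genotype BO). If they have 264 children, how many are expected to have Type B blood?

Cross: AO × BO
Possible offspring genotypes: 1 AB, 1 AO, 1 BO, 1 OO
Blood type counts: 1 Type AB, 1 Type A, 1 Type B, 1 Type O
Probability of Type B: 1/4
Expected count = 1/4 × 264 = 66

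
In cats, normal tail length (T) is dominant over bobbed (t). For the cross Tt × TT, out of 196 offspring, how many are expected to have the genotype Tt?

Punnett square for Tt × TT:
Offspring genotypes: 2 TT, 2 Tt
Total offspring: 4
Count with target: 2
Probability: 2/4 = 1/2
Expected count = 1/2 × 196 = 98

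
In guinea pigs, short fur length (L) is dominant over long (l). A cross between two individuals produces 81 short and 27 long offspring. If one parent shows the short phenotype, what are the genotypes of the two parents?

Observed offspring: 81 short, 27 long
The observed ratio simplifies to 3:1. Long (ll) offspring appear, so each parent must contribute one l allele. The parent stated to show short carries L, so it is Ll. The other parent is then either Ll or ll: Ll × ll would give a 1:1 split, whereas Ll × Ll gives 3:1 — matching the data. So both parents are heterozygous (Ll × Ll).
Parent genotypes: Ll × Ll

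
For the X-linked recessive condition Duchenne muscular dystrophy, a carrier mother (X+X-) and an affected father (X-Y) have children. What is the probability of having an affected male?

Cross: X+X- × X-Y
Offspring: 1 X+X-, 1 X+Y, 1 X-X-, 1 X-Y
Probability of an affected male: 1/4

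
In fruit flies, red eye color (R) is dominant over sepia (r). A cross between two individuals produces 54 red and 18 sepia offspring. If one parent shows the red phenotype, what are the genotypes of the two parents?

Observed offspring: 54 red, 18 sepia
The observed ratio simplifies to 3:1. Sepia (rr) offspring appear, so each parent must contribute one r allele. The parent stated to show red carries R, so it is Rr. The other parent is then either Rr or rr: Rr × rr would give a 1:1 split, whereas Rr × Rr gives 3:1 — matching the data. So both parents are heterozygous (Rr × Rr).
Parent genotypes: Rr × Rr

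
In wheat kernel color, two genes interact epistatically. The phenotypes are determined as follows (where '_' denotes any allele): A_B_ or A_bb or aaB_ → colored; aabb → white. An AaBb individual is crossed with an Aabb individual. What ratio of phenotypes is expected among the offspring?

Cross: AaBb × Aabb — consider each gene separately:
A gene: Aa × Aa → 1 AA, 2 Aa, 1 aa → 3 A_ : 1 aa (out of 4)
B gene: Bb × bb → 2 Bb, 2 bb → 2 B_ : 2 bb (out of 4)
Genotype classes (out of 4 × 4 = 16): A_B_ = 3×2 = 6; A_bb = 3×2 = 6; aaB_ = 1×2 = 2; aabb = 1×2 = 2
Apply the phenotype rules: A_B_ (6) + A_bb (6) + aaB_ (2) → colored; aabb (2) → white
Phenotype counts (out of 16): 14 colored, 2 white
Ratio: 7 colored : 1 white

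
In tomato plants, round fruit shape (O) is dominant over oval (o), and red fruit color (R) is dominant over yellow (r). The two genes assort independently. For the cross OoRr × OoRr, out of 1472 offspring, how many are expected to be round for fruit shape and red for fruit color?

Dihybrid cross OoRr × OoRr — consider each gene separately:
fruit shape: Oo × Oo → 1 OO, 2 Oo, 1 oo → 3 O_ : 1 oo (out of 4)
fruit color: Rr × Rr → 1 RR, 2 Rr, 1 rr → 3 R_ : 1 rr (out of 4)
Looking for: round (O_) and red (R_)
P(round) = 3/4, P(red) = 3/4
P(both) = 3/4 × 3/4 = 9/16
Expected count = 9/16 × 1472 = 828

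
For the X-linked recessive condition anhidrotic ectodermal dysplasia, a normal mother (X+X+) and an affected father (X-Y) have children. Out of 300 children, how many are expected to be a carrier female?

Cross: X+X+ × X-Y
Offspring: 2 X+X-, 2 X+Y
Probability of a carrier female: 2/4 = 1/2
Expected count = 1/2 × 300 = 150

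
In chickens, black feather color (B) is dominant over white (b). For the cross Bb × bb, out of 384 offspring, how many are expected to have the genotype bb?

Punnett square for Bb × bb:
Offspring genotypes: 2 Bb, 2 bb
Total offspring: 4
Count with target: 2
Probability: 2/4 = 1/2
Expected count = 1/2 × 384 = 192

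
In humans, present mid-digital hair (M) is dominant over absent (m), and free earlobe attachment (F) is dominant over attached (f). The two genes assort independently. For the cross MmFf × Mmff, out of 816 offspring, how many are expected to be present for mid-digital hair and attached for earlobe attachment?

Dihybrid cross MmFf × Mmff — consider each gene separately:
mid-digital hair: Mm × Mm → 1 MM, 2 Mm, 1 mm → 3 M_ : 1 mm (out of 4)
earlobe attachment: Ff × ff → 2 Ff, 2 ff → 2 F_ : 2 ff (out of 4)
Looking for: present (M_) and attached (ff)
P(present) = 3/4, P(attached) = 2/4
P(both) = 3/4 × 2/4 = 6/16 = 3/8
Expected count = 3/8 × 816 = 306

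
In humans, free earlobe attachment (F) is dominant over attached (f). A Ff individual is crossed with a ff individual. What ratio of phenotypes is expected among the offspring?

Punnett square for Ff × ff:
Offspring genotypes: 2 Ff, 2 ff
free: 2, attached: 2
Ratio: 1:1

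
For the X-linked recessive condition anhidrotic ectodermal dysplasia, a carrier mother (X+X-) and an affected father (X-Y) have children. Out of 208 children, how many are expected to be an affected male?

Cross: X+X- × X-Y
Offspring: 1 X+X-, 1 X+Y, 1 X-X-, 1 X-Y
Probability of an affected male: 1/4
Expected count = 1/4 × 208 = 52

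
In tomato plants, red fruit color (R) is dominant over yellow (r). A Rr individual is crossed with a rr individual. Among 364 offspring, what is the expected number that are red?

Punnett square for Rr × rr:
Offspring genotypes: 2 Rr, 2 rr
red: 2, yellow: 2
red: 2 out of 4 → fraction 1/2
Expected count = 1/2 × 364 = 182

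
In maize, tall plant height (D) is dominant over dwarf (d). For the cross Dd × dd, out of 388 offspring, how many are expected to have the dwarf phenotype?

Punnett square for Dd × dd:
Offspring genotypes: 2 Dd, 2 dd
Total offspring: 4
Count with target: 2
Probability: 2/4 = 1/2
Expected count = 1/2 × 388 = 194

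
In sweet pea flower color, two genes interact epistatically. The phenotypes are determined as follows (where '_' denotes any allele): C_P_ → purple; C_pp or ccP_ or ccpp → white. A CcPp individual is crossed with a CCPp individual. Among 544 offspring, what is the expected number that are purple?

Cross: CcPp × CCPp — consider each gene separately:
C gene: Cc × CC → 2 CC, 2 Cc → 4 C_ (out of 4)
P gene: Pp × Pp → 1 PP, 2 Pp, 1 pp → 3 P_ : 1 pp (out of 4)
Genotype classes (out of 4 × 4 = 16): C_P_ = 4×3 = 12; C_pp = 4×1 = 4
Apply the phenotype rules: C_P_ (12) → purple; C_pp (4) → white
Phenotype counts (out of 16): 12 purple, 4 white
purple: 12 out of 16 → fraction 3/4
Expected count = 3/4 × 544 = 408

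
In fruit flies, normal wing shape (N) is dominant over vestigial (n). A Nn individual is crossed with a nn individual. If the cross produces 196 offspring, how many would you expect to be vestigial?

Punnett square for Nn × nn:
Offspring genotypes: 2 Nn, 2 nn
normal: 2, vestigial: 2
vestigial: 2 out of 4 → fraction 1/2
Expected count = 1/2 × 196 = 98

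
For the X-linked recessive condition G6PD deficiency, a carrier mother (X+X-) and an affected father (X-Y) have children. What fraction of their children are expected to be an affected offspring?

Cross: X+X- × X-Y
Offspring: 1 X+X-, 1 X+Y, 1 X-X-, 1 X-Y
Probability of an affected offspring: 2/4 = 1/2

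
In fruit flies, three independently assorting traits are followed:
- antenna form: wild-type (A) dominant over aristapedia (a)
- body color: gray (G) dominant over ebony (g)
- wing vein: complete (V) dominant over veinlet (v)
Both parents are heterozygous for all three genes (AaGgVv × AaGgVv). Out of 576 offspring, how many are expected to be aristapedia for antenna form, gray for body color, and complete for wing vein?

Trihybrid cross: AaGgVv × AaGgVv
Each trait segregates independently with a 3:1 phenotypic ratio, so each gene contributes 3/4 (dominant) or 1/4 (recessive).
Target: aristapedia (antenna form), gray (body color), complete (wing vein)
Probability = product of independent per-trait probabilities
= 1/4 × 3/4 × 3/4 = 9/64
Expected count = 9/64 × 576 = 81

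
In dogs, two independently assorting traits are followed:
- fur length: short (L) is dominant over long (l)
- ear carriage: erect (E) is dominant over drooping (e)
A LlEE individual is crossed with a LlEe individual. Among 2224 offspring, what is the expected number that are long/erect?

Dihybrid cross LlEE × LlEe — consider each gene separately:
fur length: Ll × Ll → 1 LL, 2 Ll, 1 ll → 3 L_ : 1 ll (out of 4)
ear carriage: EE × Ee → 2 EE, 2 Ee → 4 E_ (out of 4)
Combine (counts out of 4 × 4 = 16): short/erect (L_E_) = 3×4 = 12; long/erect (llE_) = 1×4 = 4
Phenotype counts (out of 16): 12 short/erect, 4 long/erect
long/erect: 4 out of 16 → fraction 1/4
Expected count = 1/4 × 2224 = 556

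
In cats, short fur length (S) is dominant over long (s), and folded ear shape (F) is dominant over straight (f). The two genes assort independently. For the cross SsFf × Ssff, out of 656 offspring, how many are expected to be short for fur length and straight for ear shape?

Dihybrid cross SsFf × Ssff — consider each gene separately:
fur length: Ss × Ss → 1 SS, 2 Ss, 1 ss → 3 S_ : 1 ss (out of 4)
ear shape: Ff × ff → 2 Ff, 2 ff → 2 F_ : 2 ff (out of 4)
Looking for: short (S_) and straight (ff)
P(short) = 3/4, P(straight) = 2/4
P(both) = 3/4 × 2/4 = 6/16 = 3/8
Expected count = 3/8 × 656 = 246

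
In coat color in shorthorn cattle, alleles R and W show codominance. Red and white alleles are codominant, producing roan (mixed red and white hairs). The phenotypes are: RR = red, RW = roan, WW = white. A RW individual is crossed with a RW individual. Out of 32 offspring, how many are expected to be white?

Punnett square for RW × RW:
Offspring genotypes: 1 RR, 2 RW, 1 WW
Phenotype counts: 1 red, 2 roan, 1 white
white: 1 out of 4 → fraction 1/4
Expected count = 1/4 × 32 = 8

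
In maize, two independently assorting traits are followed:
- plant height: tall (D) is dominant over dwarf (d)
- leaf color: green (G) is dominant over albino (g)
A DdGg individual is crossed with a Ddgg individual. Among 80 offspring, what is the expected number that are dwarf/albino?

Dihybrid cross DdGg × Ddgg — consider each gene separately:
plant height: Dd × Dd → 1 DD, 2 Dd, 1 dd → 3 D_ : 1 dd (out of 4)
leaf color: Gg × gg → 2 Gg, 2 gg → 2 G_ : 2 gg (out of 4)
Combine (counts out of 4 × 4 = 16): tall/green (D_G_) = 3×2 = 6; tall/albino (D_gg) = 3×2 = 6; dwarf/green (ddG_) = 1×2 = 2; dwarf/albino (ddgg) = 1×2 = 2
Phenotype counts (out of 16): 6 tall/green, 6 tall/albino, 2 dwarf/green, 2 dwarf/albino
dwarf/albino: 2 out of 16 → fraction 1/8
Expected count = 1/8 × 80 = 10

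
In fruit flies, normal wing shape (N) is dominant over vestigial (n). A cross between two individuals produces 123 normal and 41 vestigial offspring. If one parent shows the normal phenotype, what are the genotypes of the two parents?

Observed offspring: 123 normal, 41 vestigial
The observed ratio simplifies to 3:1. Vestigial (nn) offspring appear, so each parent must contribute one n allele. The parent stated to show normal carries N, so it is Nn. The other parent is then either Nn or nn: Nn × nn would give a 1:1 split, whereas Nn × Nn gives 3:1 — matching the data. So both parents are heterozygous (Nn × Nn).
Parent genotypes: Nn × Nn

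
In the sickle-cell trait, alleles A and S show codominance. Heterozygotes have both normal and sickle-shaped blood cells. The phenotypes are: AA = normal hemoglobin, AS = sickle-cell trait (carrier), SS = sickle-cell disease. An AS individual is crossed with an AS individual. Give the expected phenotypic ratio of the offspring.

Punnett square for AS × AS:
Offspring genotypes: 1 AA, 2 AS, 1 SS
Phenotype counts: 1 normal hemoglobin, 2 sickle-cell trait (carrier), 1 sickle-cell disease
Ratio: 1 normal hemoglobin : 2 sickle-cell trait (carrier) : 1 sickle-cell disease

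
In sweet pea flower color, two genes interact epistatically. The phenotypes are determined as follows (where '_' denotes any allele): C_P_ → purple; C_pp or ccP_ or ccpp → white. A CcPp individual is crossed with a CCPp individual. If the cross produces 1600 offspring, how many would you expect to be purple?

Cross: CcPp × CCPp — consider each gene separately:
C gene: Cc × CC → 2 CC, 2 Cc → 4 C_ (out of 4)
P gene: Pp × Pp → 1 PP, 2 Pp, 1 pp → 3 P_ : 1 pp (out of 4)
Genotype classes (out of 4 × 4 = 16): C_P_ = 4×3 = 12; C_pp = 4×1 = 4
Apply the phenotype rules: C_P_ (12) → purple; C_pp (4) → white
Phenotype counts (out of 16): 12 purple, 4 white
purple: 12 out of 16 → fraction 3/4
Expected count = 3/4 × 1600 = 1200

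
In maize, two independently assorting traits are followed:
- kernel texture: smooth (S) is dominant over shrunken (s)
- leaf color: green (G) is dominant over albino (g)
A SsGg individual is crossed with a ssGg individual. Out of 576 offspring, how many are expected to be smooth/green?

Dihybrid cross SsGg × ssGg — consider each gene separately:
kernel texture: Ss × ss → 2 Ss, 2 ss → 2 S_ : 2 ss (out of 4)
leaf color: Gg × Gg → 1 GG, 2 Gg, 1 gg → 3 G_ : 1 gg (out of 4)
Combine (counts out of 4 × 4 = 16): smooth/green (S_G_) = 2×3 = 6; smooth/albino (S_gg) = 2×1 = 2; shrunken/green (ssG_) = 2×3 = 6; shrunken/albino (ssgg) = 2×1 = 2
Phenotype counts (out of 16): 6 smooth/green, 2 smooth/albino, 6 shrunken/green, 2 shrunken/albino
smooth/green: 6 out of 16 → fraction 3/8
Expected count = 3/8 × 576 = 216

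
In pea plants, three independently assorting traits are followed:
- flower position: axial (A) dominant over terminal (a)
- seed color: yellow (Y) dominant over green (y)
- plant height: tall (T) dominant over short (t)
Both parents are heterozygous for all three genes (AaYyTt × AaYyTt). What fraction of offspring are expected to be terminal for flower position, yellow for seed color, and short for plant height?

Trihybrid cross: AaYyTt × AaYyTt
Each trait segregates independently with a 3:1 phenotypic ratio, so each gene contributes 3/4 (dominant) or 1/4 (recessive).
Target: terminal (flower position), yellow (seed color), short (plant height)
Probability = product of independent per-trait probabilities
= 1/4 × 3/4 × 1/4 = 3/64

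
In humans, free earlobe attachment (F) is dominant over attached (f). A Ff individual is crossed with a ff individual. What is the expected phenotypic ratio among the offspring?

Punnett square for Ff × ff:
Offspring genotypes: 2 Ff, 2 ff
free: 2, attached: 2
Ratio: 1:1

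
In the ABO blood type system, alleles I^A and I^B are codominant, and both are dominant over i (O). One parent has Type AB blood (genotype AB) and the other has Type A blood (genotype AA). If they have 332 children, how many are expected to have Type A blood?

Cross: AB × AA
Possible offspring genotypes: 2 AA, 2 AB
Blood type counts: 2 Type A, 2 Type AB
Probability of Type A: 2/4 = 1/2
Expected count = 1/2 × 332 = 166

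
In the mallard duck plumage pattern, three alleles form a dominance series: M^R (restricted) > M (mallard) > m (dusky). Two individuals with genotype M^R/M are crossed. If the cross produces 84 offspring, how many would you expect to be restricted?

Cross: M^R/M × M^R/M
Allele dominance: M^R > M > m
Offspring genotypes: 1 M^R/M^R, 2 M^R/M, 1 M/M
Phenotype counts: 3 restricted, 1 mallard
restricted: 3 out of 4 → fraction 3/4
Expected count = 3/4 × 84 = 63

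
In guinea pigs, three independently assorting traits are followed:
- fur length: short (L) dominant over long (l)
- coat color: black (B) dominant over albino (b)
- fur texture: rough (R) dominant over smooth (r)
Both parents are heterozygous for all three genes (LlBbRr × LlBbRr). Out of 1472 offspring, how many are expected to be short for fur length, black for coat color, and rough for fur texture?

Trihybrid cross: LlBbRr × LlBbRr
Each trait segregates independently with a 3:1 phenotypic ratio, so each gene contributes 3/4 (dominant) or 1/4 (recessive).
Target: short (fur length), black (coat color), rough (fur texture)
Probability = product of independent per-trait probabilities
= 3/4 × 3/4 × 3/4 = 27/64
Expected count = 27/64 × 1472 = 621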